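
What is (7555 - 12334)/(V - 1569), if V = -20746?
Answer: 4779/22315 ≈ 0.21416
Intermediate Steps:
(7555 - 12334)/(V - 1569) = (7555 - 12334)/(-20746 - 1569) = -4779/(-22315) = -4779*(-1/22315) = 4779/22315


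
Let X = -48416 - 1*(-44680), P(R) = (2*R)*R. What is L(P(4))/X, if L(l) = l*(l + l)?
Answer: -256/467 ≈ -0.54818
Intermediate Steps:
P(R) = 2*R²
X = -3736 (X = -48416 + 44680 = -3736)
L(l) = 2*l² (L(l) = l*(2*l) = 2*l²)
L(P(4))/X = (2*(2*4²)²)/(-3736) = (2*(2*16)²)*(-1/3736) = (2*32²)*(-1/3736) = (2*1024)*(-1/3736) = 2048*(-1/3736) = -256/467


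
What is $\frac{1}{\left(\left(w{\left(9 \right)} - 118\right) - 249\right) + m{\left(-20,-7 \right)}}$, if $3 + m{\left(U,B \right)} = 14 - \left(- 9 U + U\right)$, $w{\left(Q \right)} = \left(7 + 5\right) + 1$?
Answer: $- \frac{1}{503} \approx -0.0019881$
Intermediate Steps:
$w{\left(Q \right)} = 13$ ($w{\left(Q \right)} = 12 + 1 = 13$)
$m{\left(U,B \right)} = 11 + 8 U$ ($m{\left(U,B \right)} = -3 - \left(-14 - 8 U\right) = -3 + \left(14 + 8 U\right) = 11 + 8 U$)
$\frac{1}{\left(\left(w{\left(9 \right)} - 118\right) - 249\right) + m{\left(-20,-7 \right)}} = \frac{1}{\left(\left(13 - 118\right) - 249\right) + \left(11 + 8 \left(-20\right)\right)} = \frac{1}{\left(-105 - 249\right) + \left(11 - 160\right)} = \frac{1}{-354 - 149} = \frac{1}{-503} = - \frac{1}{503}$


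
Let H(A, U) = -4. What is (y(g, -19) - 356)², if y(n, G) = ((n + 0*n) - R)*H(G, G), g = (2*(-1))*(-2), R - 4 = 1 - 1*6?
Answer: 141376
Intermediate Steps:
R = -1 (R = 4 + (1 - 1*6) = 4 + (1 - 6) = 4 - 5 = -1)
g = 4 (g = -2*(-2) = 4)
y(n, G) = -4 - 4*n (y(n, G) = ((n + 0*n) - 1*(-1))*(-4) = ((n + 0) + 1)*(-4) = (n + 1)*(-4) = (1 + n)*(-4) = -4 - 4*n)
(y(g, -19) - 356)² = ((-4 - 4*4) - 356)² = ((-4 - 16) - 356)² = (-20 - 356)² = (-376)² = 141376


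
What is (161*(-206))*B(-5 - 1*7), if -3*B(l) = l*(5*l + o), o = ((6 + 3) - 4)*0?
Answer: 7959840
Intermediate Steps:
o = 0 (o = (9 - 4)*0 = 5*0 = 0)
B(l) = -5*l²/3 (B(l) = -l*(5*l + 0)/3 = -l*5*l/3 = -5*l²/3)
(161*(-206))*B(-5 - 1*7) = (161*(-206))*(-5*(-5 - 1*7)²/3) = -(-165830)*(-5 - 7)²/3 = -(-165830)*(-12)²/3 = -(-165830)*144/3 = -33166*(-240) = 7959840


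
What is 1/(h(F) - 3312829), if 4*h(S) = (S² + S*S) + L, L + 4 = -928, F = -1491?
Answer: -2/4403043 ≈ -4.5423e-7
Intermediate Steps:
L = -932 (L = -4 - 928 = -932)
h(S) = -233 + S²/2 (h(S) = ((S² + S*S) - 932)/4 = ((S² + S²) - 932)/4 = (2*S² - 932)/4 = (-932 + 2*S²)/4 = -233 + S²/2)
1/(h(F) - 3312829) = 1/((-233 + (½)*(-1491)²) - 3312829) = 1/((-233 + (½)*2223081) - 3312829) = 1/((-233 + 2223081/2) - 3312829) = 1/(2222615/2 - 3312829) = 1/(-4403043/2) = -2/4403043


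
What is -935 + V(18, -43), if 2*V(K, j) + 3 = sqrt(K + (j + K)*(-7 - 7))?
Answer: -1873/2 + 2*sqrt(23) ≈ -926.91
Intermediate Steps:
V(K, j) = -3/2 + sqrt(-14*j - 13*K)/2 (V(K, j) = -3/2 + sqrt(K + (j + K)*(-7 - 7))/2 = -3/2 + sqrt(K + (K + j)*(-14))/2 = -3/2 + sqrt(K + (-14*K - 14*j))/2 = -3/2 + sqrt(-14*j - 13*K)/2)
-935 + V(18, -43) = -935 + (-3/2 + sqrt(-14*(-43) - 13*18)/2) = -935 + (-3/2 + sqrt(602 - 234)/2) = -935 + (-3/2 + sqrt(368)/2) = -935 + (-3/2 + (4*sqrt(23))/2) = -935 + (-3/2 + 2*sqrt(23)) = -1873/2 + 2*sqrt(23)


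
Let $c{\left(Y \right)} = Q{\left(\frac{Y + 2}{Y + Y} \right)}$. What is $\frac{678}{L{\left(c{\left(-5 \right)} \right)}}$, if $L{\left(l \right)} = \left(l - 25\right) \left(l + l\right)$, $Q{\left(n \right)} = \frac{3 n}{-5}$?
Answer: $\frac{282500}{3777} \approx 74.795$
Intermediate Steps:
$Q{\left(n \right)} = - \frac{3 n}{5}$ ($Q{\left(n \right)} = 3 n \left(- \frac{1}{5}\right) = - \frac{3 n}{5}$)
$c{\left(Y \right)} = - \frac{3 \left(2 + Y\right)}{10 Y}$ ($c{\left(Y \right)} = - \frac{3 \frac{Y + 2}{Y + Y}}{5} = - \frac{3 \frac{2 + Y}{2 Y}}{5} = - \frac{3 \left(2 + Y\right)}{10 Y}$)
$L{\left(l \right)} = 2 l \left(-25 + l\right)$ ($L{\left(l \right)} = \left(-25 + l\right) 2 l = 2 l \left(-25 + l\right)$)
$\frac{678}{L{\left(c{\left(-5 \right)} \right)}} = \frac{678}{2 \frac{3 \left(-2 - -5\right)}{10 \left(-5\right)} \left(-25 + \frac{3 \left(-2 - -5\right)}{10 \left(-5\right)}\right)} = \frac{678}{2 \cdot \frac{3}{10} \left(- \frac{1}{5}\right) \left(-2 + 5\right) \left(-25 + \frac{3}{10} \left(- \frac{1}{5}\right) \left(-2 + 5\right)\right)} = \frac{678}{2 \cdot \frac{3}{10} \left(- \frac{1}{5}\right) 3 \left(-25 + \frac{3}{10} \left(- \frac{1}{5}\right) 3\right)} = \frac{678}{2 \left(- \frac{9}{50}\right) \left(-25 - \frac{9}{50}\right)} = \frac{678}{2 \left(- \frac{9}{50}\right) \left(- \frac{1259}{50}\right)} = \frac{678}{\frac{11331}{1250}} = 678 \cdot \frac{1250}{11331} = \frac{282500}{3777}$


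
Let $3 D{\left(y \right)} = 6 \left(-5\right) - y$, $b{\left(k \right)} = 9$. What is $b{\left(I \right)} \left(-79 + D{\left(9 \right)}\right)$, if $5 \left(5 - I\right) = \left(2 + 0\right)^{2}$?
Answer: $-828$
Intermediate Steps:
$I = \frac{21}{5}$ ($I = 5 - \frac{\left(2 + 0\right)^{2}}{5} = 5 - \frac{2^{2}}{5} = 5 - \frac{4}{5} = \frac{21}{5} \approx 4.2$)
$D{\left(y \right)} = -10 - \frac{y}{3}$ ($D{\left(y \right)} = \frac{6 \left(-5\right) - y}{3} = \frac{-30 - y}{3} = -10 - \frac{y}{3}$)
$b{\left(I \right)} \left(-79 + D{\left(9 \right)}\right) = 9 \left(-79 - 13\right) = 9 \left(-92\right) = -828$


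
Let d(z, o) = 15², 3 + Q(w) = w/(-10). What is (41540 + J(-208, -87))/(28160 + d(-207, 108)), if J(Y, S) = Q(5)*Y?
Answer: 42268/28385 ≈ 1.4891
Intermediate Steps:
Q(w) = -3 - w/10 (Q(w) = -3 + w/(-10) = -3 + w*(-⅒) = -3 - w/10)
d(z, o) = 225
J(Y, S) = -7*Y/2 (J(Y, S) = (-3 - ⅒*5)*Y = (-3 - ½)*Y = -7*Y/2)
(41540 + J(-208, -87))/(28160 + d(-207, 108)) = (41540 - 7/2*(-208))/(28160 + 225) = (41540 + 728)/28385 = 42268*(1/28385) = 42268/28385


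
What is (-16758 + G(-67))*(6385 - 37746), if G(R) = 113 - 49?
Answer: 523540534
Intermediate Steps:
G(R) = 64
(-16758 + G(-67))*(6385 - 37746) = (-16758 + 64)*(6385 - 37746) = -16694*(-31361) = 523540534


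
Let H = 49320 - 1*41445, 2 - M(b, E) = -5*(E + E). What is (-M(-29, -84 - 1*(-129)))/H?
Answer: -452/7875 ≈ -0.057397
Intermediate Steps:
M(b, E) = 2 + 10*E (M(b, E) = 2 - (-5)*(E + E) = 2 - (-5)*2*E = 2 - (-10)*E = 2 + 10*E)
H = 7875 (H = 49320 - 41445 = 7875)
(-M(-29, -84 - 1*(-129)))/H = -(2 + 10*(-84 - 1*(-129)))/7875 = -(2 + 10*(-84 + 129))*(1/7875) = -(2 + 10*45)*(1/7875) = -(2 + 450)*(1/7875) = -1*452*(1/7875) = -452*1/7875 = -452/7875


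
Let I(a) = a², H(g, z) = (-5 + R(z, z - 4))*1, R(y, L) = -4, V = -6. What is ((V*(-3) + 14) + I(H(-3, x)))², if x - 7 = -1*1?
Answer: 12769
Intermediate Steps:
x = 6 (x = 7 - 1*1 = 7 - 1 = 6)
H(g, z) = -9 (H(g, z) = (-5 - 4)*1 = -9*1 = -9)
((V*(-3) + 14) + I(H(-3, x)))² = ((-6*(-3) + 14) + (-9)²)² = ((18 + 14) + 81)² = (32 + 81)² = 113² = 12769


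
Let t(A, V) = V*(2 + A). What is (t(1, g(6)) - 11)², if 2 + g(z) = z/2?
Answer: 64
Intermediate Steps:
g(z) = -2 + z/2
(t(1, g(6)) - 11)² = ((-2 + (½)*6)*(2 + 1) - 11)² = ((-2 + 3)*3 - 11)² = (1*3 - 11)² = (3 - 11)² = (-8)² = 64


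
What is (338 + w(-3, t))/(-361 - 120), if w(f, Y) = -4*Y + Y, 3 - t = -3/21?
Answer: -2300/3367 ≈ -0.68310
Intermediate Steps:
t = 22/7 (t = 3 - (-3)/21 = 3 - 1*(-⅐) = 3 + ⅐ = 22/7 ≈ 3.1429)
w(f, Y) = -3*Y
(338 + w(-3, t))/(-361 - 120) = (338 - 3*22/7)/(-361 - 120) = (338 - 66/7)/(-481) = (2300/7)*(-1/481) = -2300/3367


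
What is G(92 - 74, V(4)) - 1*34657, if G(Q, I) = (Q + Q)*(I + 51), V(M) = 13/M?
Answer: -32704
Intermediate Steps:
G(Q, I) = 2*Q*(51 + I) (G(Q, I) = (2*Q)*(51 + I) = 2*Q*(51 + I))
G(92 - 74, V(4)) - 1*34657 = 2*(92 - 74)*(51 + 13/4) - 1*34657 = 2*18*(51 + 13*(1/4)) - 34657 = 2*18*(51 + 13/4) - 34657 = 2*18*(217/4) - 34657 = 1953 - 34657 = -32704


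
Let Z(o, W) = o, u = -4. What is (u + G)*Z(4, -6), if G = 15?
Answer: 44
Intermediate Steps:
(u + G)*Z(4, -6) = (-4 + 15)*4 = 11*4 = 44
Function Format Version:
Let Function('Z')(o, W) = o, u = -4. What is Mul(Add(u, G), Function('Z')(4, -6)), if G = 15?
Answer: 44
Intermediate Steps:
Mul(Add(u, G), Function('Z')(4, -6)) = Mul(Add(-4, 15), 4) = Mul(11, 4) = 44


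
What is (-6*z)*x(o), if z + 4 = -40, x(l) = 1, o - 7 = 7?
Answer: 264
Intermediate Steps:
o = 14 (o = 7 + 7 = 14)
z = -44 (z = -4 - 40 = -44)
(-6*z)*x(o) = -6*(-44)*1 = 264*1 = 264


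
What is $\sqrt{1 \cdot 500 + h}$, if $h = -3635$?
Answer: $i \sqrt{3135} \approx 55.991 i$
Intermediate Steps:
$\sqrt{1 \cdot 500 + h} = \sqrt{1 \cdot 500 - 3635} = \sqrt{500 - 3635} = \sqrt{-3135} = i \sqrt{3135}$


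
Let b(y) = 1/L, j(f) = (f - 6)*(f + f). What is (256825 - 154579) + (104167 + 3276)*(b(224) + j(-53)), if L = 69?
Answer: 46371610435/69 ≈ 6.7205e+8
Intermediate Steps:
j(f) = 2*f*(-6 + f) (j(f) = (-6 + f)*(2*f) = 2*f*(-6 + f))
b(y) = 1/69
(256825 - 154579) + (104167 + 3276)*(b(224) + j(-53)) = (256825 - 154579) + (104167 + 3276)*(1/69 + 2*(-53)*(-6 - 53)) = 102246 + 107443*(1/69 + 2*(-53)*(-59)) = 102246 + 107443*(1/69 + 6254) = 102246 + 107443*(431527/69) = 102246 + 46364555461/69 = 46371610435/69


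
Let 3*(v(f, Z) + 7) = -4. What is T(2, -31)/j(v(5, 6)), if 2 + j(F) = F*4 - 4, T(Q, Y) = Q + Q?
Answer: -6/59 ≈ -0.10169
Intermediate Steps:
T(Q, Y) = 2*Q
v(f, Z) = -25/3 (v(f, Z) = -7 + (⅓)*(-4) = -7 - 4/3 = -25/3)
j(F) = -6 + 4*F (j(F) = -2 + (F*4 - 4) = -2 + (4*F - 4) = -2 + (-4 + 4*F) = -6 + 4*F)
T(2, -31)/j(v(5, 6)) = (2*2)/(-6 + 4*(-25/3)) = 4/(-6 - 100/3) = 4/(-118/3) = 4*(-3/118) = -6/59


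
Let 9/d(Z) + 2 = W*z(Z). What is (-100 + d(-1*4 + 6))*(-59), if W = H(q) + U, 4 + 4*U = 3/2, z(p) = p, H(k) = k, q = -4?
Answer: 29736/5 ≈ 5947.2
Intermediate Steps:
U = -5/8 (U = -1 + (3/2)/4 = -1 + (3*(½))/4 = -1 + (¼)*(3/2) = -1 + 3/8 = -5/8 ≈ -0.62500)
W = -37/8 (W = -4 - 5/8 = -37/8 ≈ -4.6250)
d(Z) = 9/(-2 - 37*Z/8)
(-100 + d(-1*4 + 6))*(-59) = (-100 - 72/(16 + 37*(-1*4 + 6)))*(-59) = (-100 - 72/(16 + 37*(-4 + 6)))*(-59) = (-100 - 72/(16 + 37*2))*(-59) = (-100 - 72/(16 + 74))*(-59) = (-100 - 72/90)*(-59) = (-100 - 72*1/90)*(-59) = (-100 - ⅘)*(-59) = -504/5*(-59) = 29736/5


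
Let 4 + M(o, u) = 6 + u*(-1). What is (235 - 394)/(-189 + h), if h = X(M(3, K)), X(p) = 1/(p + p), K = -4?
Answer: 1908/2267 ≈ 0.84164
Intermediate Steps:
M(o, u) = 2 - u (M(o, u) = -4 + (6 + u*(-1)) = -4 + (6 - u) = 2 - u)
X(p) = 1/(2*p)
h = 1/12 (h = 1/(2*(2 - 1*(-4))) = 1/(2*(2 + 4)) = (1/2)/6 = (1/2)*(1/6) = 1/12 ≈ 0.083333)
(235 - 394)/(-189 + h) = (235 - 394)/(-189 + 1/12) = -159/(-2267/12) = -159*(-12/2267) = 1908/2267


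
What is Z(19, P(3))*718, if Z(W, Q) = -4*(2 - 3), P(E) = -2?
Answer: 2872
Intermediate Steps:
Z(W, Q) = 4 (Z(W, Q) = -4*(-1) = 4)
Z(19, P(3))*718 = 4*718 = 2872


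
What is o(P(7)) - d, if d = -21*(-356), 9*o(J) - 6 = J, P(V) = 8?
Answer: -67270/9 ≈ -7474.4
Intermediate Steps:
o(J) = 2/3 + J/9
d = 7476
o(P(7)) - d = (2/3 + (1/9)*8) - 1*7476 = (2/3 + 8/9) - 7476 = 14/9 - 7476 = -67270/9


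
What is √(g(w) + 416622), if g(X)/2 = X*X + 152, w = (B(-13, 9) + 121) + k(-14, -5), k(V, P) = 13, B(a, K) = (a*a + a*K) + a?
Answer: 12*√3311 ≈ 690.50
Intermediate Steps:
B(a, K) = a + a² + K*a (B(a, K) = (a² + K*a) + a = a + a² + K*a)
w = 173 (w = (-13*(1 + 9 - 13) + 121) + 13 = (-13*(-3) + 121) + 13 = (39 + 121) + 13 = 160 + 13 = 173)
g(X) = 304 + 2*X² (g(X) = 2*(X*X + 152) = 2*(X² + 152) = 2*(152 + X²) = 304 + 2*X²)
√(g(w) + 416622) = √((304 + 2*173²) + 416622) = √((304 + 2*29929) + 416622) = √((304 + 59858) + 416622) = √(60162 + 416622) = √476784 = 12*√3311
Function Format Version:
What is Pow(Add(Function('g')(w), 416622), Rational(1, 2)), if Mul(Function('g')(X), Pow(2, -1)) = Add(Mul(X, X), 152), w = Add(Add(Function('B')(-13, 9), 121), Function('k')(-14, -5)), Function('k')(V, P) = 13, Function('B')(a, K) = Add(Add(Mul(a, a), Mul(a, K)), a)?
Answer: Mul(12, Pow(3311, Rational(1, 2))) ≈ 690.50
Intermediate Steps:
Function('B')(a, K) = Add(a, Pow(a, 2), Mul(K, a)) (Function('B')(a, K) = Add(Add(Pow(a, 2), Mul(K, a)), a) = Add(a, Pow(a, 2), Mul(K, a)))
w = 173 (w = Add(Add(Mul(-13, Add(1, 9, -13)), 121), 13) = Add(Add(Mul(-13, -3), 121), 13) = Add(Add(39, 121), 13) = Add(160, 13) = 173)
Function('g')(X) = Add(304, Mul(2, Pow(X, 2))) (Function('g')(X) = Mul(2, Add(Mul(X, X), 152)) = Mul(2, Add(Pow(X, 2), 152)) = Mul(2, Add(152, Pow(X, 2))) = Add(304, Mul(2, Pow(X, 2))))
Pow(Add(Function('g')(w), 416622), Rational(1, 2)) = Pow(Add(Add(304, Mul(2, Pow(173, 2))), 416622), Rational(1, 2)) = Pow(Add(Add(304, Mul(2, 29929)), 416622), Rational(1, 2)) = Pow(Add(Add(304, 59858), 416622), Rational(1, 2)) = Pow(Add(60162, 416622), Rational(1, 2)) = Pow(476784, Rational(1, 2)) = Mul(12, Pow(3311, Rational(1, 2)))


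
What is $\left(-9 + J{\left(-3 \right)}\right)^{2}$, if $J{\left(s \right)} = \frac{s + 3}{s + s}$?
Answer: $81$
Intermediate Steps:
$J{\left(s \right)} = \frac{3 + s}{2 s}$
$\left(-9 + J{\left(-3 \right)}\right)^{2} = \left(-9 + \frac{3 - 3}{2 \left(-3\right)}\right)^{2} = \left(-9 + \frac{1}{2} \left(- \frac{1}{3}\right) 0\right)^{2} = \left(-9 + 0\right)^{2} = \left(-9\right)^{2} = 81$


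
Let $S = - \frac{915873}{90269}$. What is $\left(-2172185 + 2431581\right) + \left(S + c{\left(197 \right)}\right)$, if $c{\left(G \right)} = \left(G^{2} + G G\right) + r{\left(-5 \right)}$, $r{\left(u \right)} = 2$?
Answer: $\frac{30421181431}{90269} \approx 3.3701 \cdot 10^{5}$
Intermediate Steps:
$S = - \frac{915873}{90269}$ ($S = \left(-915873\right) \frac{1}{90269} = - \frac{915873}{90269} \approx -10.146$)
$c{\left(G \right)} = 2 + 2 G^{2}$ ($c{\left(G \right)} = \left(G^{2} + G G\right) + 2 = \left(G^{2} + G^{2}\right) + 2 = 2 G^{2} + 2 = 2 + 2 G^{2}$)
$\left(-2172185 + 2431581\right) + \left(S + c{\left(197 \right)}\right) = \left(-2172185 + 2431581\right) + \left(- \frac{915873}{90269} + \left(2 + 2 \cdot 197^{2}\right)\right) = 259396 + \left(- \frac{915873}{90269} + \left(2 + 2 \cdot 38809\right)\right) = 259396 + \left(- \frac{915873}{90269} + \left(2 + 77618\right)\right) = 259396 + \left(- \frac{915873}{90269} + 77620\right) = 259396 + \frac{7005763907}{90269} = \frac{30421181431}{90269}$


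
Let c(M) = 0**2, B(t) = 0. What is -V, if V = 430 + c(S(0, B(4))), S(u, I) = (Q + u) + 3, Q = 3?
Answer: -430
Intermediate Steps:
S(u, I) = 6 + u (S(u, I) = (3 + u) + 3 = 6 + u)
c(M) = 0
V = 430 (V = 430 + 0 = 430)
-V = -1*430 = -430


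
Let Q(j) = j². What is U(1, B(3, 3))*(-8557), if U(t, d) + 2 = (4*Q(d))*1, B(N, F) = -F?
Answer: -290938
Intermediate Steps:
U(t, d) = -2 + 4*d² (U(t, d) = -2 + (4*d²)*1 = -2 + 4*d²)
U(1, B(3, 3))*(-8557) = (-2 + 4*(-1*3)²)*(-8557) = (-2 + 4*(-3)²)*(-8557) = (-2 + 4*9)*(-8557) = (-2 + 36)*(-8557) = 34*(-8557) = -290938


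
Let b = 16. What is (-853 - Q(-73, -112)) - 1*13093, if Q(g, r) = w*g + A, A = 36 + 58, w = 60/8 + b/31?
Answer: -834199/62 ≈ -13455.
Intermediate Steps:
w = 497/62 (w = 60/8 + 16/31 = 60*(⅛) + 16*(1/31) = 15/2 + 16/31 = 497/62 ≈ 8.0161)
A = 94
Q(g, r) = 94 + 497*g/62 (Q(g, r) = 497*g/62 + 94 = 94 + 497*g/62)
(-853 - Q(-73, -112)) - 1*13093 = (-853 - (94 + (497/62)*(-73))) - 1*13093 = (-853 - (94 - 36281/62)) - 13093 = (-853 - 1*(-30453/62)) - 13093 = (-853 + 30453/62) - 13093 = -22433/62 - 13093 = -834199/62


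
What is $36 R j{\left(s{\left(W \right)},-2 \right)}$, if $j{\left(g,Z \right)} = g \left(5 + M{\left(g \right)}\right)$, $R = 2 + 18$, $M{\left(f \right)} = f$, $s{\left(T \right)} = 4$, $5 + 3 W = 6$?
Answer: $25920$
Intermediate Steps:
$W = \frac{1}{3}$ ($W = - \frac{5}{3} + \frac{1}{3} \cdot 6 = - \frac{5}{3} + 2 = \frac{1}{3} \approx 0.33333$)
$R = 20$
$j{\left(g,Z \right)} = g \left(5 + g\right)$
$36 R j{\left(s{\left(W \right)},-2 \right)} = 36 \cdot 20 \cdot 4 \left(5 + 4\right) = 720 \cdot 4 \cdot 9 = 720 \cdot 36 = 25920$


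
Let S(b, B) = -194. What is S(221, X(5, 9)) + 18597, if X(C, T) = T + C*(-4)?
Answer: 18403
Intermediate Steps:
X(C, T) = T - 4*C
S(221, X(5, 9)) + 18597 = -194 + 18597 = 18403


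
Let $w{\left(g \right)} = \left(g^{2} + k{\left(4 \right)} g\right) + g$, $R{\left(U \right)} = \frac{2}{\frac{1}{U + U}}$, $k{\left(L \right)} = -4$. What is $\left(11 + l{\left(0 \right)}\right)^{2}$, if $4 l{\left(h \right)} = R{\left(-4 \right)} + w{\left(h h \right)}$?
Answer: $49$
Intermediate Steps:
$R{\left(U \right)} = 4 U$ ($R{\left(U \right)} = \frac{2}{\frac{1}{2 U}} = \frac{2}{\frac{1}{2} \frac{1}{U}} = 2 \cdot 2 U = 4 U$)
$w{\left(g \right)} = g^{2} - 3 g$ ($w{\left(g \right)} = \left(g^{2} - 4 g\right) + g = g^{2} - 3 g$)
$l{\left(h \right)} = -4 + \frac{h^{2} \left(-3 + h^{2}\right)}{4}$ ($l{\left(h \right)} = \frac{4 \left(-4\right) + h h \left(-3 + h h\right)}{4} = \frac{-16 + h^{2} \left(-3 + h^{2}\right)}{4} = -4 + \frac{h^{2} \left(-3 + h^{2}\right)}{4}$)
$\left(11 + l{\left(0 \right)}\right)^{2} = \left(11 - \left(4 - \frac{0^{2} \left(-3 + 0^{2}\right)}{4}\right)\right)^{2} = \left(11 - \left(4 + 0 \left(-3 + 0\right)\right)\right)^{2} = \left(11 - \left(4 + 0 \left(-3\right)\right)\right)^{2} = \left(11 + \left(-4 + 0\right)\right)^{2} = \left(11 - 4\right)^{2} = 7^{2} = 49$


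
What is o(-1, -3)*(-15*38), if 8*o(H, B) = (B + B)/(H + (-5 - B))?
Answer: -285/2 ≈ -142.50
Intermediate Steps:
o(H, B) = B/(4*(-5 + H - B)) (o(H, B) = ((B + B)/(H + (-5 - B)))/8 = ((2*B)/(-5 + H - B))/8 = (2*B/(-5 + H - B))/8 = B/(4*(-5 + H - B)))
o(-1, -3)*(-15*38) = (-1*(-3)/(20 - 4*(-1) + 4*(-3)))*(-15*38) = -1*(-3)/(20 + 4 - 12)*(-570) = -1*(-3)/12*(-570) = -1*(-3)*1/12*(-570) = (1/4)*(-570) = -285/2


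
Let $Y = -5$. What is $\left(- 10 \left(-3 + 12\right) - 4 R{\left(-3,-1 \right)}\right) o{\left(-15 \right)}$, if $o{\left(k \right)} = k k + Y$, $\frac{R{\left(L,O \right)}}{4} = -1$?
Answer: $-16280$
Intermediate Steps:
$R{\left(L,O \right)} = -4$ ($R{\left(L,O \right)} = 4 \left(-1\right) = -4$)
$o{\left(k \right)} = -5 + k^{2}$ ($o{\left(k \right)} = k k - 5 = k^{2} - 5 = -5 + k^{2}$)
$\left(- 10 \left(-3 + 12\right) - 4 R{\left(-3,-1 \right)}\right) o{\left(-15 \right)} = \left(- 10 \left(-3 + 12\right) - -16\right) \left(-5 + \left(-15\right)^{2}\right) = \left(\left(-10\right) 9 + 16\right) \left(-5 + 225\right) = \left(-90 + 16\right) 220 = \left(-74\right) 220 = -16280$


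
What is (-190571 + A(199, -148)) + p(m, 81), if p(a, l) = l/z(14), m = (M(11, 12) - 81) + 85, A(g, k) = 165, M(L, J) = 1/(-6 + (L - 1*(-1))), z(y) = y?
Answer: -2665603/14 ≈ -1.9040e+5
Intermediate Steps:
M(L, J) = 1/(-5 + L) (M(L, J) = 1/(-6 + (L + 1)) = 1/(-6 + (1 + L)) = 1/(-5 + L))
m = 25/6 (m = (1/(-5 + 11) - 81) + 85 = (1/6 - 81) + 85 = (⅙ - 81) + 85 = -485/6 + 85 = 25/6 ≈ 4.1667)
p(a, l) = l/14
(-190571 + A(199, -148)) + p(m, 81) = (-190571 + 165) + (1/14)*81 = -190406 + 81/14 = -2665603/14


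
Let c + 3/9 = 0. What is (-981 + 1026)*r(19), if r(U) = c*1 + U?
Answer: 840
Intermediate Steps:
c = -1/3 (c = -1/3 + 0 = -1/3 ≈ -0.33333)
r(U) = -1/3 + U (r(U) = -1/3*1 + U = -1/3 + U)
(-981 + 1026)*r(19) = (-981 + 1026)*(-1/3 + 19) = 45*(56/3) = 840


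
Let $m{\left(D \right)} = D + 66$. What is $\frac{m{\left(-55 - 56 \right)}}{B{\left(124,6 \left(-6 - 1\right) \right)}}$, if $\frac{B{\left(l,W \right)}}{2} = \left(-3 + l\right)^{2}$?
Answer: $- \frac{45}{29282} \approx -0.0015368$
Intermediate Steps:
$B{\left(l,W \right)} = 2 \left(-3 + l\right)^{2}$
$m{\left(D \right)} = 66 + D$
$\frac{m{\left(-55 - 56 \right)}}{B{\left(124,6 \left(-6 - 1\right) \right)}} = \frac{66 - 111}{2 \left(-3 + 124\right)^{2}} = \frac{66 - 111}{2 \cdot 121^{2}} = - \frac{45}{2 \cdot 14641} = - \frac{45}{29282}$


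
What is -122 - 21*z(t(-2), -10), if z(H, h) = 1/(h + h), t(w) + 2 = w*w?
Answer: -2419/20 ≈ -120.95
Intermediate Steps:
t(w) = -2 + w**2 (t(w) = -2 + w*w = -2 + w**2)
z(H, h) = 1/(2*h)
-122 - 21*z(t(-2), -10) = -122 - 21/(2*(-10)) = -122 - 21*(-1)/(2*10) = -122 - 21*(-1/20) = -122 + 21/20 = -2419/20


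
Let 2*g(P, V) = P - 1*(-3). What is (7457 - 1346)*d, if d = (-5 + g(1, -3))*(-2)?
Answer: 36666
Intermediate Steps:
g(P, V) = 3/2 + P/2 (g(P, V) = (P - 1*(-3))/2 = (P + 3)/2 = (3 + P)/2 = 3/2 + P/2)
d = 6 (d = (-5 + (3/2 + (½)*1))*(-2) = (-5 + (3/2 + ½))*(-2) = (-5 + 2)*(-2) = -3*(-2) = 6)
(7457 - 1346)*d = (7457 - 1346)*6 = 6111*6 = 36666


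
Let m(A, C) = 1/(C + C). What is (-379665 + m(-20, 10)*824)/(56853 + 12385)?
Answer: -1898119/346190 ≈ -5.4829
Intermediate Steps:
m(A, C) = 1/(2*C)
(-379665 + m(-20, 10)*824)/(56853 + 12385) = (-379665 + ((½)/10)*824)/(56853 + 12385) = (-379665 + ((½)*(⅒))*824)/69238 = (-379665 + (1/20)*824)*(1/69238) = (-379665 + 206/5)*(1/69238) = -1898119/5*1/69238 = -1898119/346190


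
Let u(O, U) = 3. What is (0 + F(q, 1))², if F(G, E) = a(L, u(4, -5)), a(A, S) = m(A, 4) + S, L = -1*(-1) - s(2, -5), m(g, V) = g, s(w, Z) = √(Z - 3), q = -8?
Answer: 8 - 16*I*√2 ≈ 8.0 - 22.627*I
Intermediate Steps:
s(w, Z) = √(-3 + Z)
L = 1 - 2*I*√2 (L = -1*(-1) - √(-3 - 5) = 1 - √(-8) = 1 - 2*I*√2 ≈ 1.0 - 2.8284*I)
a(A, S) = A + S
F(G, E) = 4 - 2*I*√2 (F(G, E) = (1 - 2*I*√2) + 3 = 4 - 2*I*√2)
(0 + F(q, 1))² = (0 + (4 - 2*I*√2))² = (4 - 2*I*√2)²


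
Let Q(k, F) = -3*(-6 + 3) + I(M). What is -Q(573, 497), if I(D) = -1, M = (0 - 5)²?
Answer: -8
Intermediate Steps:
M = 25 (M = (-5)² = 25)
Q(k, F) = 8 (Q(k, F) = -3*(-6 + 3) - 1 = -3*(-3) - 1 = 9 - 1 = 8)
-Q(573, 497) = -1*8 = -8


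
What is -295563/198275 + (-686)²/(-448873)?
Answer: -225977672399/89000294075 ≈ -2.5391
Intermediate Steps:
-295563/198275 + (-686)²/(-448873) = -295563*1/198275 + 470596*(-1/448873) = -295563/198275 - 470596/448873 = -225977672399/89000294075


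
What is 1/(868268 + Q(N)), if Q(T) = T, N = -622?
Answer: 1/867646 ≈ 1.1525e-6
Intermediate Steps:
1/(868268 + Q(N)) = 1/(868268 - 622) = 1/867646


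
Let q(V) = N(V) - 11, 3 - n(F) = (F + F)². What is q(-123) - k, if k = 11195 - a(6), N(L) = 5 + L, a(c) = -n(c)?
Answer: -11183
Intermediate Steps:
n(F) = 3 - 4*F² (n(F) = 3 - (F + F)² = 3 - (2*F)² = 3 - 4*F²)
a(c) = -3 + 4*c² (a(c) = -(3 - 4*c²) = -3 + 4*c²)
k = 11054 (k = 11195 - (-3 + 4*6²) = 11195 - (-3 + 4*36) = 11195 - (-3 + 144) = 11195 - 1*141 = 11195 - 141 = 11054)
q(V) = -6 + V (q(V) = (5 + V) - 11 = -6 + V)
q(-123) - k = (-6 - 123) - 1*11054 = -129 - 11054 = -11183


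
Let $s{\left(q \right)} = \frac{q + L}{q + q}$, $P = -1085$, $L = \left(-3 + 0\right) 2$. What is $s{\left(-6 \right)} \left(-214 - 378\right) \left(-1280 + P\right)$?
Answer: $1400080$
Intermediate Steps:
$L = -6$ ($L = \left(-3\right) 2 = -6$)
$s{\left(q \right)} = \frac{-6 + q}{2 q}$ ($s{\left(q \right)} = \frac{q - 6}{q + q} = \frac{-6 + q}{2 q}$)
$s{\left(-6 \right)} \left(-214 - 378\right) \left(-1280 + P\right) = \frac{-6 - 6}{2 \left(-6\right)} \left(-214 - 378\right) \left(-1280 - 1085\right) = \frac{1}{2} \left(- \frac{1}{6}\right) \left(-12\right) \left(\left(-592\right) \left(-2365\right)\right) = 1 \cdot 1400080 = 1400080$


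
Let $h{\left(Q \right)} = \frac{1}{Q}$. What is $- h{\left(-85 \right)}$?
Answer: $\frac{1}{85} \approx 0.011765$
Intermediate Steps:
$- h{\left(-85 \right)} = - \frac{1}{-85} = \left(-1\right) \left(- \frac{1}{85}\right) = \frac{1}{85}$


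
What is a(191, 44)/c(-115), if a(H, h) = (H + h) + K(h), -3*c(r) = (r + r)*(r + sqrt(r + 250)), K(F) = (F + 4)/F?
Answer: -1113/41140 - 3339*sqrt(15)/4731100 ≈ -0.029787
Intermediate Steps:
K(F) = (4 + F)/F
c(r) = -2*r*(r + sqrt(250 + r))/3 (c(r) = -(r + r)*(r + sqrt(r + 250))/3 = -2*r*(r + sqrt(250 + r))/3)
a(H, h) = H + h + (4 + h)/h (a(H, h) = (H + h) + (4 + h)/h = H + h + (4 + h)/h)
a(191, 44)/c(-115) = (1 + 191 + 44 + 4/44)/((-2/3*(-115)*(-115 + sqrt(250 - 115)))) = (1 + 191 + 44 + 4*(1/44))/((-2/3*(-115)*(-115 + sqrt(135)))) = (1 + 191 + 44 + 1/11)/((-2/3*(-115)*(-115 + 3*sqrt(15)))) = 2597/(11*(-26450/3 + 230*sqrt(15)))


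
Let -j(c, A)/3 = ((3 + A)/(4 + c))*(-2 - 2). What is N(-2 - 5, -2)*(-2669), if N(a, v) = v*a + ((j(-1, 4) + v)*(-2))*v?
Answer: -314942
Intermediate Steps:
j(c, A) = 12*(3 + A)/(4 + c) (j(c, A) = -3*(3 + A)/(4 + c)*(-2 - 2) = -3*(3 + A)/(4 + c)*(-4) = -(-12)*(3 + A)/(4 + c) = 12*(3 + A)/(4 + c))
N(a, v) = a*v + v*(-56 - 2*v) (N(a, v) = v*a + ((12*(3 + 4)/(4 - 1) + v)*(-2))*v = a*v + ((12*7/3 + v)*(-2))*v = a*v + ((12*(1/3)*7 + v)*(-2))*v = a*v + ((28 + v)*(-2))*v = a*v + (-56 - 2*v)*v = a*v + v*(-56 - 2*v))
N(-2 - 5, -2)*(-2669) = -2*(-56 + (-2 - 5) - 2*(-2))*(-2669) = -2*(-56 - 7 + 4)*(-2669) = -2*(-59)*(-2669) = 118*(-2669) = -314942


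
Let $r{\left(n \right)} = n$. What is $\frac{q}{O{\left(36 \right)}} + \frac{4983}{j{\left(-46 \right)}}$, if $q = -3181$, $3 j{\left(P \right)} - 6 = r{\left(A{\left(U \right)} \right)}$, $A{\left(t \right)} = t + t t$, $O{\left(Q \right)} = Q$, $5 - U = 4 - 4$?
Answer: $\frac{2942}{9} \approx 326.89$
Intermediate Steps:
$U = 5$ ($U = 5 - \left(4 - 4\right) = 5 - 0 = 5 + 0 = 5$)
$A{\left(t \right)} = t + t^{2}$
$j{\left(P \right)} = 12$ ($j{\left(P \right)} = 2 + \frac{5 \left(1 + 5\right)}{3} = 2 + \frac{5 \cdot 6}{3} = 2 + \frac{1}{3} \cdot 30 = 2 + 10 = 12$)
$\frac{q}{O{\left(36 \right)}} + \frac{4983}{j{\left(-46 \right)}} = - \frac{3181}{36} + \frac{4983}{12} = \left(-3181\right) \frac{1}{36} + 4983 \cdot \frac{1}{12} = - \frac{3181}{36} + \frac{1661}{4} = \frac{2942}{9}$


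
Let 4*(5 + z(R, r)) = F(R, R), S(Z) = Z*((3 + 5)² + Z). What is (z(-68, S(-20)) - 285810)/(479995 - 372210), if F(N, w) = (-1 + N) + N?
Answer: -1143397/431140 ≈ -2.6520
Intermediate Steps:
S(Z) = Z*(64 + Z) (S(Z) = Z*(8² + Z) = Z*(64 + Z))
F(N, w) = -1 + 2*N
z(R, r) = -21/4 + R/2 (z(R, r) = -5 + (-1 + 2*R)/4 = -5 + (-¼ + R/2) = -21/4 + R/2)
(z(-68, S(-20)) - 285810)/(479995 - 372210) = ((-21/4 + (½)*(-68)) - 285810)/(479995 - 372210) = ((-21/4 - 34) - 285810)/107785 = (-157/4 - 285810)*(1/107785) = -1143397/4*1/107785 = -1143397/431140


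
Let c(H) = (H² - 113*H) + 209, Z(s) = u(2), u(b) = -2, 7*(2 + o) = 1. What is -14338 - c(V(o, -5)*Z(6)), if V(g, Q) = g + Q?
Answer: -646083/49 ≈ -13185.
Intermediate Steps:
o = -13/7 (o = -2 + (⅐)*1 = -2 + ⅐ = -13/7 ≈ -1.8571)
V(g, Q) = Q + g
Z(s) = -2
c(H) = 209 + H² - 113*H
-14338 - c(V(o, -5)*Z(6)) = -14338 - (209 + ((-5 - 13/7)*(-2))² - 113*(-5 - 13/7)*(-2)) = -14338 - (209 + (-48/7*(-2))² - (-5424)*(-2)/7) = -14338 - (209 + (96/7)² - 113*96/7) = -14338 - (209 + 9216/49 - 10848/7) = -14338 - 1*(-56479/49) = -14338 + 56479/49 = -646083/49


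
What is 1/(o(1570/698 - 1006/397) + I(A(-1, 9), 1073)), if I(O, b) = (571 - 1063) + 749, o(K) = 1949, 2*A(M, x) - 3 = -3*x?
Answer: 1/2206 ≈ 0.00045331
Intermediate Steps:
A(M, x) = 3/2 - 3*x/2 (A(M, x) = 3/2 + (-3*x)/2 = 3/2 - 3*x/2)
I(O, b) = 257 (I(O, b) = -492 + 749 = 257)
1/(o(1570/698 - 1006/397) + I(A(-1, 9), 1073)) = 1/(1949 + 257) = 1/2206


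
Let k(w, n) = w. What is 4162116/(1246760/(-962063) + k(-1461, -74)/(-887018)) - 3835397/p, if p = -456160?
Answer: -1620190904722268630724151/503825521240493920 ≈ -3.2158e+6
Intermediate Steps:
4162116/(1246760/(-962063) + k(-1461, -74)/(-887018)) - 3835397/p = 4162116/(1246760/(-962063) - 1461/(-887018)) - 3835397/(-456160) = 4162116/(1246760*(-1/962063) - 1461*(-1/887018)) - 3835397*(-1/456160) = 4162116/(-1246760/962063 + 1461/887018) + 3835397/456160 = 4162116/(-1104492987637/853367198134) + 3835397/456160 = 4162116*(-853367198134/1104492987637) + 3835397/456160 = -3551813269228691544/1104492987637 + 3835397/456160 = -1620190904722268630724151/503825521240493920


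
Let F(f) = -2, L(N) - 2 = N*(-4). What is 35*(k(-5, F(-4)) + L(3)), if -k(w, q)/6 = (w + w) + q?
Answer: 2170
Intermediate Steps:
L(N) = 2 - 4*N (L(N) = 2 + N*(-4) = 2 - 4*N)
k(w, q) = -12*w - 6*q (k(w, q) = -6*((w + w) + q) = -6*(2*w + q) = -6*(q + 2*w) = -12*w - 6*q)
35*(k(-5, F(-4)) + L(3)) = 35*((-12*(-5) - 6*(-2)) + (2 - 4*3)) = 35*((60 + 12) + (2 - 12)) = 35*(72 - 10) = 35*62 = 2170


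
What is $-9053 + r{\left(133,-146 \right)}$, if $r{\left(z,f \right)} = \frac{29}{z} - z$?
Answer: $- \frac{1221709}{133} \approx -9185.8$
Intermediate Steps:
$r{\left(z,f \right)} = - z + \frac{29}{z}$
$-9053 + r{\left(133,-146 \right)} = -9053 + \left(\left(-1\right) 133 + \frac{29}{133}\right) = -9053 + \left(-133 + 29 \cdot \frac{1}{133}\right) = -9053 + \left(-133 + \frac{29}{133}\right) = -9053 - \frac{17660}{133} = - \frac{1221709}{133}$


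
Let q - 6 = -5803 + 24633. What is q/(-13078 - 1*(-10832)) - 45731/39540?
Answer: -423743633/44403420 ≈ -9.5430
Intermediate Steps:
q = 18836 (q = 6 + (-5803 + 24633) = 6 + 18830 = 18836)
q/(-13078 - 1*(-10832)) - 45731/39540 = 18836/(-13078 - 1*(-10832)) - 45731/39540 = 18836/(-13078 + 10832) - 45731*1/39540 = 18836/(-2246) - 45731/39540 = 18836*(-1/2246) - 45731/39540 = -9418/1123 - 45731/39540 = -423743633/44403420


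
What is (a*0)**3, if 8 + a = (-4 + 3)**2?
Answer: 0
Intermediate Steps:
a = -7 (a = -8 + (-4 + 3)**2 = -8 + (-1)**2 = -8 + 1 = -7)
(a*0)**3 = (-7*0)**3 = 0**3 = 0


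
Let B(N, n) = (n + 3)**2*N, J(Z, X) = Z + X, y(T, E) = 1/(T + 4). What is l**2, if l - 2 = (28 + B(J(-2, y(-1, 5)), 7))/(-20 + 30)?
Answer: 31684/225 ≈ 140.82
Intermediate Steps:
y(T, E) = 1/(4 + T)
J(Z, X) = X + Z
B(N, n) = N*(3 + n)**2 (B(N, n) = (3 + n)**2*N = N*(3 + n)**2)
l = -178/15 (l = 2 + (28 + (1/(4 - 1) - 2)*(3 + 7)**2)/(-20 + 30) = 2 + (28 + (1/3 - 2)*10**2)/10 = 2 + (28 + (1/3 - 2)*100)*(1/10) = 2 + (28 - 5/3*100)*(1/10) = 2 + (28 - 500/3)*(1/10) = 2 - 416/3*1/10 = 2 - 208/15 = -178/15 ≈ -11.867)
l**2 = (-178/15)**2 = 31684/225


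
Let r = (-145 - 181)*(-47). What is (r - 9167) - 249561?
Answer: -243406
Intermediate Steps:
r = 15322 (r = -326*(-47) = 15322)
(r - 9167) - 249561 = (15322 - 9167) - 249561 = 6155 - 249561 = -243406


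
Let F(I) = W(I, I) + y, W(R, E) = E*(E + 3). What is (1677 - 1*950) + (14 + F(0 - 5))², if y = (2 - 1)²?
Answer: 1352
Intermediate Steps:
W(R, E) = E*(3 + E)
y = 1 (y = 1² = 1)
F(I) = 1 + I*(3 + I) (F(I) = I*(3 + I) + 1 = 1 + I*(3 + I))
(1677 - 1*950) + (14 + F(0 - 5))² = (1677 - 1*950) + (14 + (1 + (0 - 5)*(3 + (0 - 5))))² = (1677 - 950) + (14 + (1 - 5*(3 - 5)))² = 727 + (14 + (1 - 5*(-2)))² = 727 + (14 + (1 + 10))² = 727 + (14 + 11)² = 727 + 25² = 727 + 625 = 1352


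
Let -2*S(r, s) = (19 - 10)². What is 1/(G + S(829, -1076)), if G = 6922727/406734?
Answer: -203367/4775000 ≈ -0.042590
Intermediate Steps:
S(r, s) = -81/2 (S(r, s) = -(19 - 10)²/2 = -½*9² = -½*81 = -81/2)
G = 6922727/406734 (G = 6922727*(1/406734) = 6922727/406734 ≈ 17.020)
1/(G + S(829, -1076)) = 1/(6922727/406734 - 81/2) = 1/(-4775000/203367) = -203367/4775000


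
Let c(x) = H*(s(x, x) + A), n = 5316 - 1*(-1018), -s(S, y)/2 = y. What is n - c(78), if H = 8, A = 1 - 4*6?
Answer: 7766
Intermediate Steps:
s(S, y) = -2*y
A = -23 (A = 1 - 24 = -23)
n = 6334 (n = 5316 + 1018 = 6334)
c(x) = -184 - 16*x (c(x) = 8*(-2*x - 23) = 8*(-23 - 2*x) = -184 - 16*x)
n - c(78) = 6334 - (-184 - 16*78) = 6334 - (-184 - 1248) = 6334 - 1*(-1432) = 6334 + 1432 = 7766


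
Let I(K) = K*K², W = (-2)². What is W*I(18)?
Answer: 23328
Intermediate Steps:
W = 4
I(K) = K³
W*I(18) = 4*18³ = 4*5832 = 23328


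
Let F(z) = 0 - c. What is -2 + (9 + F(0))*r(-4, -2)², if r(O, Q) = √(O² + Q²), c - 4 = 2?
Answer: 58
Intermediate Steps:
c = 6 (c = 4 + 2 = 6)
F(z) = -6 (F(z) = 0 - 1*6 = 0 - 6 = -6)
-2 + (9 + F(0))*r(-4, -2)² = -2 + (9 - 6)*(√((-4)² + (-2)²))² = -2 + 3*(√(16 + 4))² = -2 + 3*(√20)² = -2 + 3*(2*√5)² = -2 + 3*20 = -2 + 60 = 58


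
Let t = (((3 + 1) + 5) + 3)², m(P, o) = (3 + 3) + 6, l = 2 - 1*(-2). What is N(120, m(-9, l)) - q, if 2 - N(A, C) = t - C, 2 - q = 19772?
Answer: 19640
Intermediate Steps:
q = -19770 (q = 2 - 1*19772 = 2 - 19772 = -19770)
l = 4 (l = 2 + 2 = 4)
m(P, o) = 12 (m(P, o) = 6 + 6 = 12)
t = 144 (t = ((4 + 5) + 3)² = (9 + 3)² = 12² = 144)
N(A, C) = -142 + C (N(A, C) = 2 - (144 - C) = 2 + (-144 + C) = -142 + C)
N(120, m(-9, l)) - q = (-142 + 12) - 1*(-19770) = -130 + 19770 = 19640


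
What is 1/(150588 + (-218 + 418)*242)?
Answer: 1/198988 ≈ 5.0254e-6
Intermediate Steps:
1/(150588 + (-218 + 418)*242) = 1/(150588 + 200*242) = 1/(150588 + 48400) = 1/198988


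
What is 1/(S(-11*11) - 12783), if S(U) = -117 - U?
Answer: -1/12779 ≈ -7.8253e-5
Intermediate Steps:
1/(S(-11*11) - 12783) = 1/((-117 - (-11)*11) - 12783) = 1/((-117 - 1*(-121)) - 12783) = 1/((-117 + 121) - 12783) = 1/(4 - 12783) = 1/(-12779) = -1/12779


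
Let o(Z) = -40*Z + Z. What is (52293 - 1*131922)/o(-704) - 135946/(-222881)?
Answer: -424704781/185436992 ≈ -2.2903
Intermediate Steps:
o(Z) = -39*Z
(52293 - 1*131922)/o(-704) - 135946/(-222881) = (52293 - 1*131922)/((-39*(-704))) - 135946/(-222881) = (52293 - 131922)/27456 - 135946*(-1/222881) = -79629*1/27456 + 135946/222881 = -2413/832 + 135946/222881 = -424704781/185436992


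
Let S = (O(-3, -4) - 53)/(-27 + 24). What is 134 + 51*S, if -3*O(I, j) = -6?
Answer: 1001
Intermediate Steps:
O(I, j) = 2 (O(I, j) = -1/3*(-6) = 2)
S = 17 (S = (2 - 53)/(-27 + 24) = -51/(-3) = -51*(-1/3) = 17)
134 + 51*S = 134 + 51*17 = 134 + 867 = 1001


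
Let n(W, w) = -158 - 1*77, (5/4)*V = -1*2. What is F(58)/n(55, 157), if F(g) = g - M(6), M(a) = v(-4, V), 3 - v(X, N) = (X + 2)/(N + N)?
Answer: -89/376 ≈ -0.23670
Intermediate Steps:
V = -8/5 (V = 4*(-1*2)/5 = (4/5)*(-2) = -8/5 ≈ -1.6000)
v(X, N) = 3 - (2 + X)/(2*N) (v(X, N) = 3 - (X + 2)/(N + N) = 3 - (2 + X)/(2*N))
M(a) = 19/8 (M(a) = (-2 - 1*(-4) + 6*(-8/5))/(2*(-8/5)) = (1/2)*(-5/8)*(-2 + 4 - 48/5) = (1/2)*(-5/8)*(-38/5) = 19/8)
n(W, w) = -235 (n(W, w) = -158 - 77 = -235)
F(g) = -19/8 + g (F(g) = g - 1*19/8 = g - 19/8 = -19/8 + g)
F(58)/n(55, 157) = (-19/8 + 58)/(-235) = (445/8)*(-1/235) = -89/376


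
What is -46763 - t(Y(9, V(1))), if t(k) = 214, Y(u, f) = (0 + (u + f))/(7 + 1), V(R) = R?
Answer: -46977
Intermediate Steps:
Y(u, f) = f/8 + u/8 (Y(u, f) = (0 + (f + u))/8 = (f + u)*(⅛) = f/8 + u/8)
-46763 - t(Y(9, V(1))) = -46763 - 1*214 = -46763 - 214 = -46977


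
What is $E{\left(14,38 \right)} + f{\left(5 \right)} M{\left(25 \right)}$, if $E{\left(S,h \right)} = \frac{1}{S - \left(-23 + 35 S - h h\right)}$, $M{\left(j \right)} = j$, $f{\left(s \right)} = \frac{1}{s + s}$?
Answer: $\frac{4957}{1982} \approx 2.501$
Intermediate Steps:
$f{\left(s \right)} = \frac{1}{2 s}$
$E{\left(S,h \right)} = \frac{1}{23 + h^{2} - 34 S}$ ($E{\left(S,h \right)} = \frac{1}{S - \left(-23 - h^{2} + 35 S\right)} = \frac{1}{S + \left(23 + h^{2} - 35 S\right)} = \frac{1}{23 + h^{2} - 34 S}$)
$E{\left(14,38 \right)} + f{\left(5 \right)} M{\left(25 \right)} = \frac{1}{23 + 38^{2} - 476} + \frac{1}{2 \cdot 5} \cdot 25 = \frac{1}{23 + 1444 - 476} + \frac{1}{2} \cdot \frac{1}{5} \cdot 25 = \frac{1}{991} + \frac{1}{10} \cdot 25 = \frac{1}{991} + \frac{5}{2} = \frac{4957}{1982}$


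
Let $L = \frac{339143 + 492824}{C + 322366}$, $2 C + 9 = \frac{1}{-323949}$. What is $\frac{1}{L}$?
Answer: $\frac{104428685563}{269514877683} \approx 0.38747$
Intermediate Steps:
$C = - \frac{1457771}{323949}$ ($C = - \frac{9}{2} + \frac{1}{2 \left(-323949\right)} = - \frac{9}{2} + \frac{1}{2} \left(- \frac{1}{323949}\right) = - \frac{9}{2} - \frac{1}{647898} = - \frac{1457771}{323949} \approx -4.5$)
$L = \frac{269514877683}{104428685563}$ ($L = \frac{339143 + 492824}{- \frac{1457771}{323949} + 322366} = \frac{831967}{\frac{104428685563}{323949}} = 831967 \cdot \frac{323949}{104428685563} = \frac{269514877683}{104428685563} \approx 2.5809$)
$\frac{1}{L} = \frac{1}{\frac{269514877683}{104428685563}} = \frac{104428685563}{269514877683}$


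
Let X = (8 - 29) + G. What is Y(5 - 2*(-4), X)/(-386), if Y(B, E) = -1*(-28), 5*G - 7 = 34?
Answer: -14/193 ≈ -0.072539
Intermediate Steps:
G = 41/5 (G = 7/5 + (1/5)*34 = 7/5 + 34/5 = 41/5 ≈ 8.2000)
X = -64/5 (X = (8 - 29) + 41/5 = -21 + 41/5 = -64/5 ≈ -12.800)
Y(B, E) = 28
Y(5 - 2*(-4), X)/(-386) = 28/(-386) = 28*(-1/386) = -14/193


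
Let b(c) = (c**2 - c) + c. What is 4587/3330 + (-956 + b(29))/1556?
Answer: 1125737/863580 ≈ 1.3036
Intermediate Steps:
b(c) = c**2
4587/3330 + (-956 + b(29))/1556 = 4587/3330 + (-956 + 29**2)/1556 = 4587*(1/3330) + (-956 + 841)*(1/1556) = 1529/1110 - 115*1/1556 = 1529/1110 - 115/1556 = 1125737/863580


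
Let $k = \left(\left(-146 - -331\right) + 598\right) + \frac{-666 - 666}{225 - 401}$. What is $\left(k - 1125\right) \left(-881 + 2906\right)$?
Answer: $- \frac{29797875}{44} \approx -6.7722 \cdot 10^{5}$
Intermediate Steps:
$k = \frac{34785}{44}$ ($k = \left(\left(-146 + 331\right) + 598\right) - \frac{1332}{-176} = \left(185 + 598\right) - - \frac{333}{44} = 783 + \frac{333}{44} = \frac{34785}{44} \approx 790.57$)
$\left(k - 1125\right) \left(-881 + 2906\right) = \left(\frac{34785}{44} - 1125\right) \left(-881 + 2906\right) = \left(- \frac{14715}{44}\right) 2025 = - \frac{29797875}{44}$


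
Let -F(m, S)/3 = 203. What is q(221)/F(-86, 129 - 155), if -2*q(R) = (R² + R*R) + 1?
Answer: 32561/406 ≈ 80.199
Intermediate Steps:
F(m, S) = -609 (F(m, S) = -3*203 = -609)
q(R) = -½ - R² (q(R) = -((R² + R*R) + 1)/2 = -((R² + R²) + 1)/2 = -(2*R² + 1)/2 = -(1 + 2*R²)/2 = -½ - R²)
q(221)/F(-86, 129 - 155) = (-½ - 1*221²)/(-609) = (-½ - 1*48841)*(-1/609) = (-½ - 48841)*(-1/609) = -97683/2*(-1/609) = 32561/406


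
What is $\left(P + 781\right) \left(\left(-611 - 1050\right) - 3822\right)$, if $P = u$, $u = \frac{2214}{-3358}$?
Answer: $- \frac{7183782736}{1679} \approx -4.2786 \cdot 10^{6}$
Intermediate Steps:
$u = - \frac{1107}{1679}$ ($u = 2214 \left(- \frac{1}{3358}\right) = - \frac{1107}{1679} \approx -0.65932$)
$P = - \frac{1107}{1679} \approx -0.65932$
$\left(P + 781\right) \left(\left(-611 - 1050\right) - 3822\right) = \left(- \frac{1107}{1679} + 781\right) \left(\left(-611 - 1050\right) - 3822\right) = \frac{1310192 \left(-1661 - 3822\right)}{1679} = \frac{1310192}{1679} \left(-5483\right) = - \frac{7183782736}{1679}$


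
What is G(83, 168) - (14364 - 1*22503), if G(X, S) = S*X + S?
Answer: 22251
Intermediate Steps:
G(X, S) = S + S*X
G(83, 168) - (14364 - 1*22503) = 168*(1 + 83) - (14364 - 1*22503) = 168*84 - (14364 - 22503) = 14112 - 1*(-8139) = 14112 + 8139 = 22251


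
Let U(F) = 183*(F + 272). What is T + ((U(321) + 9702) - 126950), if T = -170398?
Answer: -179127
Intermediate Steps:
U(F) = 49776 + 183*F (U(F) = 183*(272 + F) = 49776 + 183*F)
T + ((U(321) + 9702) - 126950) = -170398 + (((49776 + 183*321) + 9702) - 126950) = -170398 + (((49776 + 58743) + 9702) - 126950) = -170398 + ((108519 + 9702) - 126950) = -170398 + (118221 - 126950) = -170398 - 8729 = -179127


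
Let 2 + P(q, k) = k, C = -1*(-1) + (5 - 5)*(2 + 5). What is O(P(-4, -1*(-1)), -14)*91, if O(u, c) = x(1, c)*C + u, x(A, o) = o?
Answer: -1365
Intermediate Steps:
C = 1 (C = 1 + 0*7 = 1 + 0 = 1)
P(q, k) = -2 + k
O(u, c) = c + u (O(u, c) = c*1 + u = c + u)
O(P(-4, -1*(-1)), -14)*91 = (-14 + (-2 - 1*(-1)))*91 = (-14 + (-2 + 1))*91 = (-14 - 1)*91 = -15*91 = -1365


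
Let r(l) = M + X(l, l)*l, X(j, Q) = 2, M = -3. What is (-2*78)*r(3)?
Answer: -468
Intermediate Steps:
r(l) = -3 + 2*l
(-2*78)*r(3) = (-2*78)*(-3 + 2*3) = -156*(-3 + 6) = -156*3 = -468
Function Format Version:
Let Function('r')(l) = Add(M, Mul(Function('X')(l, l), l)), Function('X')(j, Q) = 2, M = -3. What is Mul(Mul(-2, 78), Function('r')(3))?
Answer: -468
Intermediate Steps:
Function('r')(l) = Add(-3, Mul(2, l))
Mul(Mul(-2, 78), Function('r')(3)) = Mul(Mul(-2, 78), Add(-3, Mul(2, 3))) = Mul(-156, Add(-3, 6)) = Mul(-156, 3) = -468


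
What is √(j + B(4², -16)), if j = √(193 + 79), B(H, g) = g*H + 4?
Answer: 2*√(-63 + √17) ≈ 15.346*I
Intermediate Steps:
B(H, g) = 4 + H*g (B(H, g) = H*g + 4 = 4 + H*g)
j = 4*√17 (j = √272 = 4*√17 ≈ 16.492)
√(j + B(4², -16)) = √(4*√17 + (4 + 4²*(-16))) = √(4*√17 + (4 + 16*(-16))) = √(4*√17 + (4 - 256)) = √(4*√17 - 252) = √(-252 + 4*√17)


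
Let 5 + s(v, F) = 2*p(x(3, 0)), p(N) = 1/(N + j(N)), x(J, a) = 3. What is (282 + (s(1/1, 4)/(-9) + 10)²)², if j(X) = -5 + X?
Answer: 12243001/81 ≈ 1.5115e+5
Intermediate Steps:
p(N) = 1/(-5 + 2*N) (p(N) = 1/(N + (-5 + N)) = 1/(-5 + 2*N))
s(v, F) = -3 (s(v, F) = -5 + 2/(-5 + 2*3) = -5 + 2/(-5 + 6) = -5 + 2/1 = -5 + 2*1 = -5 + 2 = -3)
(282 + (s(1/1, 4)/(-9) + 10)²)² = (282 + (-3/(-9) + 10)²)² = (282 + (-3*(-⅑) + 10)²)² = (282 + (⅓ + 10)²)² = (282 + (31/3)²)² = (282 + 961/9)² = (3499/9)² = 12243001/81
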